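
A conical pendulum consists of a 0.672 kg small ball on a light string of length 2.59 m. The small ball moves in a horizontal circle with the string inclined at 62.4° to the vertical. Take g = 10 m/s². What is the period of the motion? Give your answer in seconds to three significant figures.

2.18 s

r = L sinθ = 2.295 m. From T sinθ = mω²r and T cosθ = mg: tanθ = ω²r/g, so ω² = g tanθ / r = g/(L cosθ).
ω = √(g/(L cosθ)) = √(10.0/(2.59 × 0.4633)) = √8.334 = 2.887 rad/s.
Period = 2π/ω = 2.177 s.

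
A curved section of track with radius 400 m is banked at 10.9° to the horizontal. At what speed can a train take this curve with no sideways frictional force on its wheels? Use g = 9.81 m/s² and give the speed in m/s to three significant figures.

27.5 m/s

On a frictionless banked curve, N sinθ = mv²/r and N cosθ = mg, so tanθ = v²/(rg).
v = √(r g tanθ) = √(400 × 9.81 × tan 10.9°) = √(400 × 9.81 × 0.1926) = √755.6 = 27.49 m/s.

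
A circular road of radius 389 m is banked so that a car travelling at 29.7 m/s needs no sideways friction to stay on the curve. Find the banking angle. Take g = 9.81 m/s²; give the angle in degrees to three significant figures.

With no friction, the horizontal component of the normal force provides the centripetal force: N sinθ = mv²/r, while N cosθ = mg vertically.
Dividing: tanθ = v²/(r g) = (29.7)²/(389 × 9.81) = 882.1/3816 = 0.2312.
θ = arctan(0.2312) = 13.02°.

13.0°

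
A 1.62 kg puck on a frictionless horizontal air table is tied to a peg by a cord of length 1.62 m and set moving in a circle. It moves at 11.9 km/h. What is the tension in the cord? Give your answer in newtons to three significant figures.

v = 11.9 km/h = 11.9/3.6 = 3.306 m/s.
The tension is the only horizontal force, so it supplies the full centripetal force: T = m v²/r = 1.62 × (3.306)²/1.62 = 1.62 × 10.93/1.62 = 10.93 N.

10.9 N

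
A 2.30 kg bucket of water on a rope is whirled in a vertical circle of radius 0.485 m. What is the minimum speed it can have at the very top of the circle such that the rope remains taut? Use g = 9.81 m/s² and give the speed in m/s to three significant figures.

At the top, both weight mg and T point toward the centre: T + mg = mv²/r.
At minimum speed T → 0, so mg = mv_min²/r ⇒ v_min = √(g r) = √(9.81 × 0.485) = 2.181 m/s.

2.18 m/s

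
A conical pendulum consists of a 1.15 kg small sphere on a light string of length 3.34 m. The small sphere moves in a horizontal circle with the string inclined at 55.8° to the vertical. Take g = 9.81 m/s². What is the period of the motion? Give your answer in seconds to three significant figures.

2.75 s

r = L sinθ = 2.762 m. From T sinθ = mω²r and T cosθ = mg: tanθ = ω²r/g, so ω² = g tanθ / r = g/(L cosθ).
ω = √(g/(L cosθ)) = √(9.81/(3.34 × 0.5621)) = √5.225 = 2.286 rad/s.
Period = 2π/ω = 2.749 s.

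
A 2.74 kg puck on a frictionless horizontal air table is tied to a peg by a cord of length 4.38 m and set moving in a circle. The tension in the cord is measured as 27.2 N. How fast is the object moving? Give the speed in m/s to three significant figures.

T = m v²/r ⇒ v = √(T r / m) = √(27.2 × 4.38 / 2.74) = √43.48 = 6.594 m/s.

6.59 m/s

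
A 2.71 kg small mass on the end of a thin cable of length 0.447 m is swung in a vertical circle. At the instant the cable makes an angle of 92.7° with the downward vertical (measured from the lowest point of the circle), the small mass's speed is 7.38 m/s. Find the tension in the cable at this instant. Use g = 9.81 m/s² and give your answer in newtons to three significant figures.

Take the radial direction toward the centre of the circle as positive. The component of the weight along the string toward the centre is −mg cos φ (φ measured from the bottom), so Newton's second law along the string gives T − mg cos φ = m v²/r.
cos 92.7° = -0.04711, so T = m(v²/r + g cos φ) = 2.71 × ((7.38)²/0.447 + 9.81 × -0.04711) = 2.71 × (121.8 + (-0.4621)) = 2.71 × 121.4 = 328.9 N.

329 N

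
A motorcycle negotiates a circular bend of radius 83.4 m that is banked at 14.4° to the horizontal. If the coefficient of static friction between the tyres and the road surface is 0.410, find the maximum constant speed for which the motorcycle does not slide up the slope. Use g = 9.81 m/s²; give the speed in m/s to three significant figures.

24.7 m/s

At the maximum speed, friction acts down the slope at its limiting value f = μN. Radially (horizontal, toward centre): N sinθ + μN cosθ = mv²/r. Vertically: N cosθ − μN sinθ = mg.
Dividing: v² = r g (sinθ + μcosθ)/(cosθ − μsinθ).
sinθ + μcosθ = 0.2487 + 0.410×0.9686 = 0.6458; cosθ − μsinθ = 0.9686 − 0.410×0.2487 = 0.8666.
v² = 83.4 × 9.81 × 0.6458/0.8666 = 609.7 m²/s², so v = 24.69 m/s.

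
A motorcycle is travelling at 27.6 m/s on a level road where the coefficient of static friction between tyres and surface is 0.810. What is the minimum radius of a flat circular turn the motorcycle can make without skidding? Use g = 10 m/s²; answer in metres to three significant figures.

94.0 m

At the limit, μ_s m g = m v²/r, so r_min = v²/(μ_s g) = (27.6)²/(0.810 × 10.0) = 761.8/8.100 = 94.04 m.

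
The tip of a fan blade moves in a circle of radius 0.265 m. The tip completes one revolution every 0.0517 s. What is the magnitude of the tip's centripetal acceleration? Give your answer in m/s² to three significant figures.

v = 2πr/T = 2π × 0.265/0.0517 = 32.21 m/s.
a_c = v²/r = (32.21)²/0.265 = 1037/0.265 = 3914 m/s².

3910 m/s²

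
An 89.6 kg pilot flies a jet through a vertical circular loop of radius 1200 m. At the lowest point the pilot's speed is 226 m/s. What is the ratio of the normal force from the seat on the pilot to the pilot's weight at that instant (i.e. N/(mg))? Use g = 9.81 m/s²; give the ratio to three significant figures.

5.34

At the bottom, N − mg = mv²/r, so N = m(v²/r + g) and N/(mg) = v²/(rg) + 1 = (226)²/(1200 × 9.81) + 1 = 4.339 + 1 = 5.339.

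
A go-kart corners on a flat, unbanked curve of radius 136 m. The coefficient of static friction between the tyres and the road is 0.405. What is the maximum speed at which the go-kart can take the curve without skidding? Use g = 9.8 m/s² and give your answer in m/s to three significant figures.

23.2 m/s

The only inward force on a level bend is static friction, so at the limit f_s = μ_s N = μ_s m g = m v²/r.
Mass cancels: v_max = √(μ_s g r) = √(0.405 × 9.8 × 136) = √539.8 = 23.23 m/s.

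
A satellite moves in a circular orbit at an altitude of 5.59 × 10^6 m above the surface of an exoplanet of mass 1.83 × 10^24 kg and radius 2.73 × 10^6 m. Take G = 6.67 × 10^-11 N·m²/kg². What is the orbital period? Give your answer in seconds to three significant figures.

13600 s

r = R + h = 2.73 × 10^6 + 5.59 × 10^6 = 8.320 × 10^6 m. Gravity provides the centripetal force: G M m / r² = m v² / r ⇒ v = √(GM/r) = 3830 m/s.
T = 2πr/v = 2π × 8.320 × 10^6 / 3830 = 13650 s.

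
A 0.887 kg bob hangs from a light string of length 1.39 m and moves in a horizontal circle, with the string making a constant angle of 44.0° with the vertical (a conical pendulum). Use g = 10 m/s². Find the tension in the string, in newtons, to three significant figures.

12.3 N

Vertically the bob has no acceleration, so T cosθ = mg.
T = mg/cosθ = 0.887 × 10.0 / cos 44.0° = 8.870/0.7193 = 12.33 N.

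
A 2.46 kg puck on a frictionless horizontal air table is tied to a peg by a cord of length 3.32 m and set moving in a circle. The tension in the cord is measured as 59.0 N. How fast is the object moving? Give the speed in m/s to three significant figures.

T = m v²/r ⇒ v = √(T r / m) = √(59.0 × 3.32 / 2.46) = √79.63 = 8.923 m/s.

8.92 m/s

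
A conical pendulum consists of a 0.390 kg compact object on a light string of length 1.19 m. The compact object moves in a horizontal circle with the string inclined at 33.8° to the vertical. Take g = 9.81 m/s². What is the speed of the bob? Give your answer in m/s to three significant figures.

2.09 m/s

The radius of the circle is r = L sinθ = 1.19 × sin 33.8° = 0.6620 m.
Horizontally T sinθ = mv²/r and vertically T cosθ = mg, so tanθ = v²/(rg).
v = √(r g tanθ) = √(0.6620 × 9.81 × 0.6694) = √4.347 = 2.085 m/s.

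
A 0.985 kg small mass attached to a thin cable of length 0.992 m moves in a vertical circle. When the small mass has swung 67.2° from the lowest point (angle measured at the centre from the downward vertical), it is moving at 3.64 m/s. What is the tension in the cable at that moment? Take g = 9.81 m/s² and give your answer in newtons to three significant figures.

16.9 N

Take the radial direction toward the centre of the circle as positive. The component of the weight along the string toward the centre is −mg cos φ (φ measured from the bottom), so Newton's second law along the string gives T − mg cos φ = m v²/r.
cos 67.2° = 0.3875, so T = m(v²/r + g cos φ) = 0.985 × ((3.64)²/0.992 + 9.81 × 0.3875) = 0.985 × (13.36 + (3.802)) = 0.985 × 17.16 = 16.90 N.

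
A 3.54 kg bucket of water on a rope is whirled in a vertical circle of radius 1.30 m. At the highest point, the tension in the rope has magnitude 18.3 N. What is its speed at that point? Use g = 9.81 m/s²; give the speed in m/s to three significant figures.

At the top, T + mg = mv²/r, so v = √(r(T/m + g)) = √(1.30 × (18.3/3.54 + 9.81)) = √(1.30 × 14.98) = √19.47 = 4.413 m/s.

4.41 m/s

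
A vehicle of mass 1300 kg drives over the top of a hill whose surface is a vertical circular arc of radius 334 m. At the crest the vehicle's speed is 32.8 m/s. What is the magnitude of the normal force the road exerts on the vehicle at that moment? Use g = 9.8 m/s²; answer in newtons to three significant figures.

8550 N

At the crest the centripetal acceleration points downward (toward the centre of the arc), so mg − N = mv²/r.
N = m(g − v²/r) = 1300 × (9.8 − (32.8)²/334) = 1300 × (9.8 − 3.221) = 1300 × 6.579 = 8553 N.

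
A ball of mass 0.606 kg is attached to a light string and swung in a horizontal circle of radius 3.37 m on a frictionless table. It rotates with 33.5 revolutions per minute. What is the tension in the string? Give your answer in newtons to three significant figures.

ω = 33.5 rev/min × 2π/60 = 3.508 rad/s, so v = ωr = 3.508 × 3.37 = 11.82 m/s.
The tension is the only horizontal force, so it supplies the full centripetal force: T = m v²/r = 0.606 × (11.82)²/3.37 = 0.606 × 139.8/3.37 = 25.13 N.

25.1 N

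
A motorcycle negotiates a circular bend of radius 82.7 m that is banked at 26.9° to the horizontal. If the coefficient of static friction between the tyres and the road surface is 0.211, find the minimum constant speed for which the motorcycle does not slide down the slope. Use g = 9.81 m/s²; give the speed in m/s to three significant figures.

14.7 m/s

At the minimum speed, friction acts up the slope at its limiting value f = μN. Radially (horizontal, toward centre): N sinθ − μN cosθ = mv²/r. Vertically: N cosθ + μN sinθ = mg.
Dividing: v² = r g (sinθ − μcosθ)/(cosθ + μsinθ).
sinθ − μcosθ = 0.4524 − 0.211×0.8918 = 0.2643; cosθ + μsinθ = 0.8918 + 0.211×0.4524 = 0.9873.
v² = 82.7 × 9.81 × 0.2643/0.9873 = 217.2 m²/s², so v = 14.74 m/s.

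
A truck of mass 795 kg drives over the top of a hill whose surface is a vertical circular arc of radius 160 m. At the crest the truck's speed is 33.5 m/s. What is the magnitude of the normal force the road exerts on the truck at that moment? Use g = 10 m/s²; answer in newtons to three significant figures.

2370 N

At the crest the centripetal acceleration points downward (toward the centre of the arc), so mg − N = mv²/r.
N = m(g − v²/r) = 795 × (10.0 − (33.5)²/160) = 795 × (10.0 − 7.014) = 795 × 2.986 = 2374 N.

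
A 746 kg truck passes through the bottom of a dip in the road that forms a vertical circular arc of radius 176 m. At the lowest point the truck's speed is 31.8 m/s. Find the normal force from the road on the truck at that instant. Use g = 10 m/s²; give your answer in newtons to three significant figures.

11700 N

At the lowest point, N points up (toward the centre) and the weight mg points down (away from the centre), so the net inward force is N − mg = mv²/r.
N = m(v²/r + g) = 746 × ((31.8)²/176 + 10.0) = 746 × (5.746 + 10.0) = 746 × 15.75 = 11750 N.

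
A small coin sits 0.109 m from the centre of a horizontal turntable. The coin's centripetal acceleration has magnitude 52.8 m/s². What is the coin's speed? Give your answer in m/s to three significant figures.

a_c = v²/r ⇒ v = √(a_c · r) = √(52.8 × 0.109) = √5.755 = 2.399 m/s.

2.40 m/s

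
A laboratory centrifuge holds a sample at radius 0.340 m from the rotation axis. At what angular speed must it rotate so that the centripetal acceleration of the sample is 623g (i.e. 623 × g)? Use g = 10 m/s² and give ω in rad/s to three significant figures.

Centripetal acceleration a_c = ω²r. Setting ω²r = 623g:
ω = √(623g / r) = √(623 × 10.0 / 0.340) = √18320 = 135.4 rad/s.

135 rad/s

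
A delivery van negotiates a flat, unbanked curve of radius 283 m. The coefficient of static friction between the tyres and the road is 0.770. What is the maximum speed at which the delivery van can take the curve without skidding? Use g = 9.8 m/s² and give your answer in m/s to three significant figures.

46.2 m/s

Friction provides the centripetal force on a flat curve. At maximum speed it is at its limiting value: μ_s m g = m v²/r.
Mass cancels: v_max = √(μ_s g r) = √(0.770 × 9.8 × 283) = √2136 = 46.21 m/s.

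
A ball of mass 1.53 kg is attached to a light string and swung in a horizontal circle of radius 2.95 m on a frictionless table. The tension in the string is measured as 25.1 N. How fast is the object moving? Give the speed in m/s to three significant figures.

6.96 m/s

T = m v²/r ⇒ v = √(T r / m) = √(25.1 × 2.95 / 1.53) = √48.40 = 6.957 m/s.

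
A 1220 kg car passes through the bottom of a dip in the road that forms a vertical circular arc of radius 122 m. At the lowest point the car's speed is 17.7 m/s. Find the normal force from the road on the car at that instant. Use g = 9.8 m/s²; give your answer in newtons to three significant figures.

At the lowest point, N points up (toward the centre) and the weight mg points down (away from the centre), so the net inward force is N − mg = mv²/r.
N = m(v²/r + g) = 1220 × ((17.7)²/122 + 9.8) = 1220 × (2.568 + 9.8) = 1220 × 12.37 = 15090 N.

15100 N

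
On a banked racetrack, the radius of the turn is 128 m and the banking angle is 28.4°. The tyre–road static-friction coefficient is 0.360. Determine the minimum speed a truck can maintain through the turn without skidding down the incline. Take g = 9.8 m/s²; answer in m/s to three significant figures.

13.8 m/s

At the minimum speed, friction acts up the slope at its limiting value f = μN. Radially (horizontal, toward centre): N sinθ − μN cosθ = mv²/r. Vertically: N cosθ + μN sinθ = mg.
Dividing: v² = r g (sinθ − μcosθ)/(cosθ + μsinθ).
sinθ − μcosθ = 0.4756 − 0.360×0.8796 = 0.1590; cosθ + μsinθ = 0.8796 + 0.360×0.4756 = 1.051.
v² = 128 × 9.8 × 0.1590/1.051 = 189.7 m²/s², so v = 13.77 m/s.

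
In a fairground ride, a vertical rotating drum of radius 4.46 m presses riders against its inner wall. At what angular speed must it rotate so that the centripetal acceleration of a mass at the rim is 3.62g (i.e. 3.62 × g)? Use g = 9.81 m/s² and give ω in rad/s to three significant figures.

Centripetal acceleration a_c = ω²r. Setting ω²r = 3.62g:
ω = √(3.62g / r) = √(3.62 × 9.81 / 4.46) = √7.962 = 2.822 rad/s.

2.82 rad/s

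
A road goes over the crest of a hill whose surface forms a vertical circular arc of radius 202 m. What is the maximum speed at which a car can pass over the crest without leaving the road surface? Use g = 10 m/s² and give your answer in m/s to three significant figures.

At the crest the centre of the circle is below the car, so the net downward (centripetal) force is mg − N = mv²/r.
The car leaves the road when N → 0, giving v_max = √(g r) = √(10.0 × 202) = 44.94 m/s.

44.9 m/s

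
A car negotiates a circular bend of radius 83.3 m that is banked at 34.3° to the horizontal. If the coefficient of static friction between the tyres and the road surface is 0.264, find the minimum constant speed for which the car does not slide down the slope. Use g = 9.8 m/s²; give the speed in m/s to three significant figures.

17.0 m/s

At the minimum speed, friction acts up the slope at its limiting value f = μN. Radially (horizontal, toward centre): N sinθ − μN cosθ = mv²/r. Vertically: N cosθ + μN sinθ = mg.
Dividing: v² = r g (sinθ − μcosθ)/(cosθ + μsinθ).
sinθ − μcosθ = 0.5635 − 0.264×0.8261 = 0.3454; cosθ + μsinθ = 0.8261 + 0.264×0.5635 = 0.9749.
v² = 83.3 × 9.8 × 0.3454/0.9749 = 289.3 m²/s², so v = 17.01 m/s.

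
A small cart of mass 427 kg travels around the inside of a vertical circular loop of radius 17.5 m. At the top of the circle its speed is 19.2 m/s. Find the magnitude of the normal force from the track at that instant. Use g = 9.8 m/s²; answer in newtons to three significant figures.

4810 N

At the top, both N and the weight mg point inward (toward the centre), so N + mg = mv²/r.
N = m(v²/r − g) = 427 × ((19.2)²/17.5 − 9.8) = 427 × (21.07 − 9.8) = 427 × 11.27 = 4810 N.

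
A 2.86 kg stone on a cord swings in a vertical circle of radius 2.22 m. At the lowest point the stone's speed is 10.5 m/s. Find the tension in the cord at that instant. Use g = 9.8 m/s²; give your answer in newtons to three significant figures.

170 N

At the lowest point, T points up (toward the centre) and the weight mg points down (away from the centre), so the net inward force is T − mg = mv²/r.
T = m(v²/r + g) = 2.86 × ((10.5)²/2.22 + 9.8) = 2.86 × (49.66 + 9.8) = 2.86 × 59.46 = 170.1 N.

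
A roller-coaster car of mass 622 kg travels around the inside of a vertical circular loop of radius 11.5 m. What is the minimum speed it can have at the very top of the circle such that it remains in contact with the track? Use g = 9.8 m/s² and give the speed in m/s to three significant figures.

At the highest point the centre is directly below, so both the weight and N act inward: N + mg = mv²/r.
At minimum speed N → 0, so mg = mv_min²/r ⇒ v_min = √(g r) = √(9.8 × 11.5) = 10.62 m/s.

10.6 m/s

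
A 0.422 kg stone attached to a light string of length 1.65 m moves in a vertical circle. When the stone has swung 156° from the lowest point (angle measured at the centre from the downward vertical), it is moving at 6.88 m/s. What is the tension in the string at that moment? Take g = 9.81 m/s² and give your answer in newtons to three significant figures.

8.32 N

Take the radial direction toward the centre of the circle as positive. The component of the weight along the string toward the centre is −mg cos φ (φ measured from the bottom), so Newton's second law along the string gives T − mg cos φ = m v²/r.
cos 156° = -0.9135, so T = m(v²/r + g cos φ) = 0.422 × ((6.88)²/1.65 + 9.81 × -0.9135) = 0.422 × (28.69 + (-8.962)) = 0.422 × 19.73 = 8.324 N.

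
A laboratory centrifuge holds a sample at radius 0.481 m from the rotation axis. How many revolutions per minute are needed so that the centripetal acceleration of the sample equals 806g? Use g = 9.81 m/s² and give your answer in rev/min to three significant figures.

1220 rev/min

Require ω²r = 806g, so ω = √(806 × 9.81/0.481) = 128.2 rad/s.
In rev/min: ω × 60/(2π) = 128.2 × 60/(2π) = 1224 rev/min.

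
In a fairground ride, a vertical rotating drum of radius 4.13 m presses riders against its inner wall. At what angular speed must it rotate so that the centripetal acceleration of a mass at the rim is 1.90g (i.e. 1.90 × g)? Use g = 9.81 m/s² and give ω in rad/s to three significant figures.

2.12 rad/s

Centripetal acceleration a_c = ω²r. Setting ω²r = 1.90g:
ω = √(1.90g / r) = √(1.90 × 9.81 / 4.13) = √4.513 = 2.124 rad/s.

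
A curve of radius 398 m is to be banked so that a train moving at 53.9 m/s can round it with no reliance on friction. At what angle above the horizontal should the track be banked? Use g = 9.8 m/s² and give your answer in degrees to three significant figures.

36.7°

For a frictionless banked turn: horizontally N sinθ = mv²/r and vertically N cosθ = mg.
Dividing: tanθ = v²/(r g) = (53.9)²/(398 × 9.8) = 2905/3900 = 0.7448.
θ = arctan(0.7448) = 36.68°.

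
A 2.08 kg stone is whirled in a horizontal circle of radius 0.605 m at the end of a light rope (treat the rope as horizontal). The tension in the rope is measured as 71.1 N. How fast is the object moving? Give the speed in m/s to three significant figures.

T = m v²/r ⇒ v = √(T r / m) = √(71.1 × 0.605 / 2.08) = √20.68 = 4.548 m/s.

4.55 m/s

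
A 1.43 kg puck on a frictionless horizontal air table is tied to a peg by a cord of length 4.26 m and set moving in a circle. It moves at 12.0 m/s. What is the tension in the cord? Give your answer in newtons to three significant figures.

The tension is the only horizontal force, so it supplies the full centripetal force: T = m v²/r = 1.43 × (12.00)²/4.26 = 1.43 × 144.0/4.26 = 48.34 N.

48.3 N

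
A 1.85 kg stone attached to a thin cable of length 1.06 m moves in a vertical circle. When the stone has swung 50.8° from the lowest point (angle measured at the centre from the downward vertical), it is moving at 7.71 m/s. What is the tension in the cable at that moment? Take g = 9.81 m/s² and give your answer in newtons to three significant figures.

115 N

Take the radial direction toward the centre of the circle as positive. The component of the weight along the string toward the centre is −mg cos φ (φ measured from the bottom), so Newton's second law along the string gives T − mg cos φ = m v²/r.
cos 50.8° = 0.6320, so T = m(v²/r + g cos φ) = 1.85 × ((7.71)²/1.06 + 9.81 × 0.6320) = 1.85 × (56.08 + (6.200)) = 1.85 × 62.28 = 115.2 N.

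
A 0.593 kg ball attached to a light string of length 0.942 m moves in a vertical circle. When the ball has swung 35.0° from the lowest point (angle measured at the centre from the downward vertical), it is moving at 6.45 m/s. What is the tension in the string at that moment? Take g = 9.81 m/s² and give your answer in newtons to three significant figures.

Take the radial direction toward the centre of the circle as positive. The component of the weight along the string toward the centre is −mg cos φ (φ measured from the bottom), so Newton's second law along the string gives T − mg cos φ = m v²/r.
cos 35.0° = 0.8192, so T = m(v²/r + g cos φ) = 0.593 × ((6.45)²/0.942 + 9.81 × 0.8192) = 0.593 × (44.16 + (8.036)) = 0.593 × 52.20 = 30.95 N.

31.0 N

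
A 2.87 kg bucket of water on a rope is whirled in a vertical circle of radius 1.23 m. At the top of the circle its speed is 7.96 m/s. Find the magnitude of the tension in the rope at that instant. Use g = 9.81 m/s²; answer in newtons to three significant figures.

At the top, both T and the weight mg point inward (toward the centre), so T + mg = mv²/r.
T = m(v²/r − g) = 2.87 × ((7.96)²/1.23 − 9.81) = 2.87 × (51.51 − 9.81) = 2.87 × 41.70 = 119.7 N.

120 N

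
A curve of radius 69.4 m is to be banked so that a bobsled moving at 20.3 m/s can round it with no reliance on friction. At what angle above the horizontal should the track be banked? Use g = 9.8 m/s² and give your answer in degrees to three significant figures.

31.2°

With no friction, the horizontal component of the normal force provides the centripetal force: N sinθ = mv²/r, while N cosθ = mg vertically.
Dividing: tanθ = v²/(r g) = (20.3)²/(69.4 × 9.8) = 412.1/680.1 = 0.6059.
θ = arctan(0.6059) = 31.21°.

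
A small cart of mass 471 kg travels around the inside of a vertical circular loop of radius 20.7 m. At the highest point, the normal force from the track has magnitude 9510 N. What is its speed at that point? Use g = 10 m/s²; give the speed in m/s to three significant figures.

25.0 m/s

At the top, N + mg = mv²/r, so v = √(r(N/m + g)) = √(20.7 × (9510/471 + 10.0)) = √(20.7 × 30.19) = √625.0 = 25.00 m/s.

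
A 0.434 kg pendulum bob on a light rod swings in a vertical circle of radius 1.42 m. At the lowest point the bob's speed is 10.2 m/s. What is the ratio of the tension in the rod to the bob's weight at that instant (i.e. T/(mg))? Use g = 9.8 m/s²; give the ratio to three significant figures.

8.48

At the bottom, T − mg = mv²/r, so T = m(v²/r + g) and T/(mg) = v²/(rg) + 1 = (10.2)²/(1.42 × 9.8) + 1 = 7.476 + 1 = 8.476.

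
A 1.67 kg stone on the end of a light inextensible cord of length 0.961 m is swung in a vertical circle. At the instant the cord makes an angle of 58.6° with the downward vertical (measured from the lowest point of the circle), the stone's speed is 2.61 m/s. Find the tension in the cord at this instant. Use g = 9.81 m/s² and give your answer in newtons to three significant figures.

Take the radial direction toward the centre of the circle as positive. The component of the weight along the string toward the centre is −mg cos φ (φ measured from the bottom), so Newton's second law along the string gives T − mg cos φ = m v²/r.
cos 58.6° = 0.5210, so T = m(v²/r + g cos φ) = 1.67 × ((2.61)²/0.961 + 9.81 × 0.5210) = 1.67 × (7.089 + (5.111)) = 1.67 × 12.20 = 20.37 N.

20.4 N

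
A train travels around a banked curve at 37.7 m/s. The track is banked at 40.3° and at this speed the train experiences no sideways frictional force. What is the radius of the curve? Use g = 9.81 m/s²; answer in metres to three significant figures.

171 m

Frictionless banking: tanθ = v²/(rg), so r = v²/(g tanθ).
r = (37.7)²/(9.81 × tan 40.3°) = 1421/(9.81 × 0.8481) = 1421/8.319 = 170.8 m.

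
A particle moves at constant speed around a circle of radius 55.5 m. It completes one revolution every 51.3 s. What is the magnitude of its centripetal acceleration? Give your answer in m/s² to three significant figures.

0.833 m/s²

v = 2πr/T = 2π × 55.5/51.3 = 6.798 m/s.
a_c = v²/r = (6.798)²/55.5 = 46.21/55.5 = 0.8326 m/s².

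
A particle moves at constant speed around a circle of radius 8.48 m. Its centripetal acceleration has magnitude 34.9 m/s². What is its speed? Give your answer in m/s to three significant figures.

a_c = v²/r ⇒ v = √(a_c · r) = √(34.9 × 8.48) = √296.0 = 17.20 m/s.

17.2 m/s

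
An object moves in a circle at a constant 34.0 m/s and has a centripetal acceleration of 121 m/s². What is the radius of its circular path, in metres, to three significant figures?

a_c = v²/r ⇒ r = v²/a_c = (34.0)²/121 = 1156/121 = 9.554 m.

9.55 m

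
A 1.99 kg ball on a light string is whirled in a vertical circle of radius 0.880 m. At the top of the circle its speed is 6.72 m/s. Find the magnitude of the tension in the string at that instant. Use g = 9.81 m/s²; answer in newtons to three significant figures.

At the top, both T and the weight mg point inward (toward the centre), so T + mg = mv²/r.
T = m(v²/r − g) = 1.99 × ((6.72)²/0.880 − 9.81) = 1.99 × (51.32 − 9.81) = 1.99 × 41.51 = 82.60 N.

82.6 N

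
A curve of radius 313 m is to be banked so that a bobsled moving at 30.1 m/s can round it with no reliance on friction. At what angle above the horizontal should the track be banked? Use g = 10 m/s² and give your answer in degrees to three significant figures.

16.1°

With no friction, the horizontal component of the normal force provides the centripetal force: N sinθ = mv²/r, while N cosθ = mg vertically.
Dividing: tanθ = v²/(r g) = (30.1)²/(313 × 10.0) = 906.0/3130 = 0.2895.
θ = arctan(0.2895) = 16.14°.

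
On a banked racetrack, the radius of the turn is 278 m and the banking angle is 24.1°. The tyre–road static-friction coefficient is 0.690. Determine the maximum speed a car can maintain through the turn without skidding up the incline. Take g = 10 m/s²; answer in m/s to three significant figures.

At the maximum speed, friction acts down the slope at its limiting value f = μN. Radially (horizontal, toward centre): N sinθ + μN cosθ = mv²/r. Vertically: N cosθ − μN sinθ = mg.
Dividing: v² = r g (sinθ + μcosθ)/(cosθ − μsinθ).
sinθ + μcosθ = 0.4083 + 0.690×0.9128 = 1.038; cosθ − μsinθ = 0.9128 − 0.690×0.4083 = 0.6311.
v² = 278 × 10.0 × 1.038/0.6311 = 4573 m²/s², so v = 67.63 m/s.

67.6 m/s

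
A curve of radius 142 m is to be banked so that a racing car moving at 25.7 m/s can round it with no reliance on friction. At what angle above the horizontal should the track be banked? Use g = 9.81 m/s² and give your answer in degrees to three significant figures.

For a frictionless banked turn: horizontally N sinθ = mv²/r and vertically N cosθ = mg.
Dividing: tanθ = v²/(r g) = (25.7)²/(142 × 9.81) = 660.5/1393 = 0.4741.
θ = arctan(0.4741) = 25.37°.

25.4°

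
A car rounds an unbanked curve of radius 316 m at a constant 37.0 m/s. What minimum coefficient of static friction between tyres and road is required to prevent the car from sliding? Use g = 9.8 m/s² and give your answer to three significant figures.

Friction provides the centripetal force: μ_s m g = m v²/r, so μ_s = v²/(g r) = (37.00)²/(9.8 × 316) = 1369/3097 = 0.4421.

0.442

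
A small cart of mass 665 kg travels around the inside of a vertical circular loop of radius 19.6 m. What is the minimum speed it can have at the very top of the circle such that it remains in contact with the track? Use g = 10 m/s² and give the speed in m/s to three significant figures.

At the top, both weight mg and N point toward the centre: N + mg = mv²/r.
At minimum speed N → 0, so mg = mv_min²/r ⇒ v_min = √(g r) = √(10.0 × 19.6) = 14.00 m/s.

14.0 m/s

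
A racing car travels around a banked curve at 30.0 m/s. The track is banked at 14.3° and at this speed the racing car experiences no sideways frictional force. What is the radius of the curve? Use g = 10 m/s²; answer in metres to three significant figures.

353 m

Frictionless banking: tanθ = v²/(rg), so r = v²/(g tanθ).
r = (30.0)²/(10.0 × tan 14.3°) = 900.0/(10.0 × 0.2549) = 900.0/2.549 = 353.1 m.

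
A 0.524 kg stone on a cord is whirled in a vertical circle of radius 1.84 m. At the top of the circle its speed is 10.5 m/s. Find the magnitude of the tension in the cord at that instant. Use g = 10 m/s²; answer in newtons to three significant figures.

At the top, both T and the weight mg point inward (toward the centre), so T + mg = mv²/r.
T = m(v²/r − g) = 0.524 × ((10.5)²/1.84 − 10.0) = 0.524 × (59.92 − 10.0) = 0.524 × 49.92 = 26.16 N.

26.2 N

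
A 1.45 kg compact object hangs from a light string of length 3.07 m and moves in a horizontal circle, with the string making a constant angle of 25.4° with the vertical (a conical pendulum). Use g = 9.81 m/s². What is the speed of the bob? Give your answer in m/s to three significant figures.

The radius of the circle is r = L sinθ = 3.07 × sin 25.4° = 1.317 m.
Horizontally T sinθ = mv²/r and vertically T cosθ = mg, so tanθ = v²/(rg).
v = √(r g tanθ) = √(1.317 × 9.81 × 0.4748) = √6.134 = 2.477 m/s.

2.48 m/s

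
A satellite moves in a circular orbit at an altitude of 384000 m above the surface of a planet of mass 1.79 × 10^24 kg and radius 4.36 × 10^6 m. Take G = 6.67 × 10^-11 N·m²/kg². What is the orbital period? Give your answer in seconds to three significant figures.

5940 s

r = R + h = 4.36 × 10^6 + 384000 = 4.744 × 10^6 m. Gravity provides the centripetal force: G M m / r² = m v² / r ⇒ v = √(GM/r) = 5017 m/s.
T = 2πr/v = 2π × 4.744 × 10^6 / 5017 = 5942 s.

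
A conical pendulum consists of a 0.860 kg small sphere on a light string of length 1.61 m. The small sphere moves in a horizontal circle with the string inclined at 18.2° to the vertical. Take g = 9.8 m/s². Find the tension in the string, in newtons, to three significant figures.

8.87 N

Vertically the bob has no acceleration, so T cosθ = mg.
T = mg/cosθ = 0.860 × 9.8 / cos 18.2° = 8.428/0.9500 = 8.872 N.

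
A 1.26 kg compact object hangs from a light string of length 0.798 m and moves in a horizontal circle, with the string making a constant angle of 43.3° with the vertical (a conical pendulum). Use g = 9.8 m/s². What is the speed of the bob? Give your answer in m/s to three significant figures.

The radius of the circle is r = L sinθ = 0.798 × sin 43.3° = 0.5473 m.
Horizontally T sinθ = mv²/r and vertically T cosθ = mg, so tanθ = v²/(rg).
v = √(r g tanθ) = √(0.5473 × 9.8 × 0.9424) = √5.054 = 2.248 m/s.

2.25 m/s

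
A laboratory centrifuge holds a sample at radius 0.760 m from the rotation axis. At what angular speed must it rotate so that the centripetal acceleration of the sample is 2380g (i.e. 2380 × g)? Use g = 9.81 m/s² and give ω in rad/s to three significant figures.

175 rad/s

Centripetal acceleration a_c = ω²r. Setting ω²r = 2380g:
ω = √(2380g / r) = √(2380 × 9.81 / 0.760) = √30720 = 175.3 rad/s.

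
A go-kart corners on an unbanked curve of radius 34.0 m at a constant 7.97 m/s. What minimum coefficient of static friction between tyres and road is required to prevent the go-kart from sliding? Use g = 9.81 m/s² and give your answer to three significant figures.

Friction provides the centripetal force: μ_s m g = m v²/r, so μ_s = v²/(g r) = (7.970)²/(9.81 × 34.0) = 63.52/333.5 = 0.1904.

0.190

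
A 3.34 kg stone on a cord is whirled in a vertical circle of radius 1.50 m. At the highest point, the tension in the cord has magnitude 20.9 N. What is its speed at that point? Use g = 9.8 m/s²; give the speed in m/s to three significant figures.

4.91 m/s

At the top, T + mg = mv²/r, so v = √(r(T/m + g)) = √(1.50 × (20.9/3.34 + 9.8)) = √(1.50 × 16.06) = √24.09 = 4.908 m/s.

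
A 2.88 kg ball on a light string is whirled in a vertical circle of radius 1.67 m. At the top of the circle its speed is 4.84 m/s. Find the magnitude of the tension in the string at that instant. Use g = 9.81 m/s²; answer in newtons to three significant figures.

12.1 N

At the top, both T and the weight mg point inward (toward the centre), so T + mg = mv²/r.
T = m(v²/r − g) = 2.88 × ((4.84)²/1.67 − 9.81) = 2.88 × (14.03 − 9.81) = 2.88 × 4.217 = 12.15 N.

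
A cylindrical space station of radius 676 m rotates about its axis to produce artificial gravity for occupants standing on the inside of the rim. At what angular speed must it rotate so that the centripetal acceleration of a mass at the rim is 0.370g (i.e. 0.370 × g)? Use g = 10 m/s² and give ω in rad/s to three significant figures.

0.0740 rad/s

Centripetal acceleration a_c = ω²r. Setting ω²r = 0.370g:
ω = √(0.370g / r) = √(0.370 × 10.0 / 676) = √0.005473 = 0.07398 rad/s.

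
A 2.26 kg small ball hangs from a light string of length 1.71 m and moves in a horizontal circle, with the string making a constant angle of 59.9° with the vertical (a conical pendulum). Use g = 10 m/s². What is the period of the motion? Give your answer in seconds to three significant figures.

1.84 s

r = L sinθ = 1.479 m. From T sinθ = mω²r and T cosθ = mg: tanθ = ω²r/g, so ω² = g tanθ / r = g/(L cosθ).
ω = √(g/(L cosθ)) = √(10.0/(1.71 × 0.5015)) = √11.66 = 3.415 rad/s.
Period = 2π/ω = 1.840 s.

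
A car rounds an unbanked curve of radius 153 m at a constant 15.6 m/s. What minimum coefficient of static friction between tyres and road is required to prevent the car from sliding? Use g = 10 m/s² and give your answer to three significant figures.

Friction provides the centripetal force: μ_s m g = m v²/r, so μ_s = v²/(g r) = (15.60)²/(10.0 × 153) = 243.4/1530 = 0.1591.

0.159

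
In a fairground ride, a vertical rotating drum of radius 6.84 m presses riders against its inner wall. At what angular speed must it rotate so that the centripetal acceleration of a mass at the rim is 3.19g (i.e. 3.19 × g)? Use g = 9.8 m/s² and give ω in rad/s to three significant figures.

Centripetal acceleration a_c = ω²r. Setting ω²r = 3.19g:
ω = √(3.19g / r) = √(3.19 × 9.8 / 6.84) = √4.570 = 2.138 rad/s.

2.14 rad/s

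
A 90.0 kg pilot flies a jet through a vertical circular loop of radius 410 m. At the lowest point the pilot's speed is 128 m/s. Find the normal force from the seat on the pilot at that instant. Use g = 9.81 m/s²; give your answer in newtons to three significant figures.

At the lowest point, N points up (toward the centre) and the weight mg points down (away from the centre), so the net inward force is N − mg = mv²/r.
N = m(v²/r + g) = 90.0 × ((128)²/410 + 9.81) = 90.0 × (39.96 + 9.81) = 90.0 × 49.77 = 4479 N.

4480 N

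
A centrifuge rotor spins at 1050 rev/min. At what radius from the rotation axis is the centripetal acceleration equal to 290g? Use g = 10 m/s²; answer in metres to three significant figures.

0.240 m

ω = 1050 rev/min × 2π/60 = 110.0 rad/s.
a_c = ω²r = 290g ⇒ r = 290 × 10.0 / (110.0)² = 2900/12090 = 0.2399 m.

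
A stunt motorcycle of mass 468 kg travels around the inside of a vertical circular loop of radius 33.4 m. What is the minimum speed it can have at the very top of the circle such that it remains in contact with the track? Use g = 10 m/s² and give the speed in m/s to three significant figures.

At the top, both weight mg and N point toward the centre: N + mg = mv²/r.
At minimum speed N → 0, so mg = mv_min²/r ⇒ v_min = √(g r) = √(10.0 × 33.4) = 18.28 m/s.

18.3 m/s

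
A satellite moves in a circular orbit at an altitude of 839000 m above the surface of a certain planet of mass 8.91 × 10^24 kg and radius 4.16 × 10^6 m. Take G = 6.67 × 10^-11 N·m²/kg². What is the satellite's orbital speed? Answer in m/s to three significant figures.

10900 m/s

Orbital radius r = R + h = 4.16 × 10^6 + 839000 = 4.999 × 10^6 m.
Gravity supplies the centripetal force: G M m / r² = m v² / r, so v = √(GM/r).
v = √(6.67 × 10^-11 × 8.91 × 10^24 / 4.999 × 10^6) = √(1.189 × 10^8) = 10900 m/s.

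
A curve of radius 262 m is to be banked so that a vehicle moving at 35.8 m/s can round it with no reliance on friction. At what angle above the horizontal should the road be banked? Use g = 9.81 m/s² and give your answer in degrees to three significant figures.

For a frictionless banked turn: horizontally N sinθ = mv²/r and vertically N cosθ = mg.
Dividing: tanθ = v²/(r g) = (35.8)²/(262 × 9.81) = 1282/2570 = 0.4986.
θ = arctan(0.4986) = 26.50°.

26.5°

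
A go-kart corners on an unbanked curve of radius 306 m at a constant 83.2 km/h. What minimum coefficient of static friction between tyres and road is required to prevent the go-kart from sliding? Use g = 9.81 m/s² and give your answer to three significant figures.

v = 83.2/3.6 = 23.11 m/s.
Friction provides the centripetal force: μ_s m g = m v²/r, so μ_s = v²/(g r) = (23.11)²/(9.81 × 306) = 534.1/3002 = 0.1779.

0.178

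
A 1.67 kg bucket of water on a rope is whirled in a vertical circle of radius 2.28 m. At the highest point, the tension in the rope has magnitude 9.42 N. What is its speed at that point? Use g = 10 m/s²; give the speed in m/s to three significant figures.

5.97 m/s

At the top, T + mg = mv²/r, so v = √(r(T/m + g)) = √(2.28 × (9.42/1.67 + 10.0)) = √(2.28 × 15.64) = √35.66 = 5.972 m/s.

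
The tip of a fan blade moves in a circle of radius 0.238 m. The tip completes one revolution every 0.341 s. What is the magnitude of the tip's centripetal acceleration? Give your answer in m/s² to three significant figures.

80.8 m/s²

v = 2πr/T = 2π × 0.238/0.341 = 4.385 m/s.
a_c = v²/r = (4.385)²/0.238 = 19.23/0.238 = 80.80 m/s².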